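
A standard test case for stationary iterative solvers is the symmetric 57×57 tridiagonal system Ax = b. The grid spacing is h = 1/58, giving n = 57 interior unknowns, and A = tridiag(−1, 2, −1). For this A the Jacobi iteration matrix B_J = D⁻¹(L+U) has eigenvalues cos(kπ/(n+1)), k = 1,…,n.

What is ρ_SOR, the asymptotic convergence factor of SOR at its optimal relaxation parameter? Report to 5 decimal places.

B_J for the 57×57 system has eigenvalues cos(kπ/58); ρ_J = cos(π/58) = 0.99853.
√(1−ρ_J²) = |sin(π/58)| = 0.054139
Young: ω* = 2/(1+√(1−ρ_J²)) = 2/(1+0.054139) = 2/1.054139 = 1.89728.
ρ_SOR = ω* − 1 = 1.89728 − 1 = 0.89728.

ρ_SOR = 0.89728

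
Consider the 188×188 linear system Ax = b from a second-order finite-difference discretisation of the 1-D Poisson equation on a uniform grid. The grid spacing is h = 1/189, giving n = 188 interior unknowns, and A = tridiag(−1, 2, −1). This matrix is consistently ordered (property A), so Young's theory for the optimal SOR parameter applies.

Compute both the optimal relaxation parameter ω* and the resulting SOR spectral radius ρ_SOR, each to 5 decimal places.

ω* = 1.96730, ρ_SOR = 0.96730

With n=188, ρ(Jacobi) = cos(π/189) = 0.99986.
1 − cos²(π/189) = sin²(π/189) ⇒ √(1−ρ_J²) = sin(π/189) = 0.016621.
Young: ω* = 2/(1+√(1−ρ_J²)) = 2/(1+0.016621) = 2/1.016621 = 1.96730.
ρ(B_{ω*}) = ω*−1 = 0.96730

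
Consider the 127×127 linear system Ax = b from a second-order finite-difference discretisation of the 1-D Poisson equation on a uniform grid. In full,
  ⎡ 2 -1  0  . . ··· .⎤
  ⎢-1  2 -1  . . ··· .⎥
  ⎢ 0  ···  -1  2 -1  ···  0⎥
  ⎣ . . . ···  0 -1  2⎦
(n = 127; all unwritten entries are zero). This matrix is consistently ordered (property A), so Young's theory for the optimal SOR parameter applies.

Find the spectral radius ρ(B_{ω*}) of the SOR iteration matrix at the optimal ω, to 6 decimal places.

n=127: λ(B_J) = 1 − λ(A)/2 = cos(kπ/128); k=1 gives ρ_J = 0.999699.
√(1 − cos²(π/128)) = sin(π/128) ≈ 0.0245412.
Young: ω* = 2/(1+√(1−ρ_J²)) = 2/(1+0.0245412) = 2/1.0245412 = 1.952093.
ρ_SOR = ω* − 1 = 1.952093 − 1 = 0.952093.

ρ_SOR = 0.952093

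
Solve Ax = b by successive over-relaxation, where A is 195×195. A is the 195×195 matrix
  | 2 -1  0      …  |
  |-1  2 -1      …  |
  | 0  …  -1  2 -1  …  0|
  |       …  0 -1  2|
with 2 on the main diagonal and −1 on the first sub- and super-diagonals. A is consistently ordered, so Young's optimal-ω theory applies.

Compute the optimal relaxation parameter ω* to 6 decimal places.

½·tridiag(1,0,1) at n=195: λ_k = cos(kπ/196); max |λ| at k=1 ⇒ ρ_J = cos(π/196) ≈ 0.999872.
√(1−ρ_J²) = |sin(π/196)| = 0.0160278
So ω* = 2/1.0160278 = 1.968450 (Young).
[ρ_SOR] ω* − 1 = 0.968450.

ω* = 1.968450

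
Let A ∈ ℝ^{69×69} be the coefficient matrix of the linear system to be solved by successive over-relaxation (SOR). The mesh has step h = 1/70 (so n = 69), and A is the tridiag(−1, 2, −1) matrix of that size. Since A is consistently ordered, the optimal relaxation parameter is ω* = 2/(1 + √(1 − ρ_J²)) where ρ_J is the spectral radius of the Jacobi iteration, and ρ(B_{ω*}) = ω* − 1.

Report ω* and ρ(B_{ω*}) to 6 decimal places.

ω* = 1.914123, ρ_SOR = 0.914123

spectrum of D⁻¹(L+U) = {cos(kπ/70) : 1≤k≤69}; ρ_J = cos(π/70) = 0.998993.
√(1−ρ_J²) simplifies to sin(π/70) = 0.0448648.
ω* = 2/(1 + 0.0448648) = 2/1.0448648 = 1.914123.
At ω = 1.914123 every |λ(B_ω)| = ω−1, so ρ_SOR = 0.914123.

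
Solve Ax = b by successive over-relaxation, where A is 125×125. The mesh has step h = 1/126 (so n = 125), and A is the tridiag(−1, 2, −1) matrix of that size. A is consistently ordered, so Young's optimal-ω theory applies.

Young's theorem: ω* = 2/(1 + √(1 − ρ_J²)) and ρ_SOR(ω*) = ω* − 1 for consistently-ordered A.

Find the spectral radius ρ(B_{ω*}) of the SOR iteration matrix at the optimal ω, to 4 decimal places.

n=125: λ(B_J) = 1 − λ(A)/2 = cos(kπ/126); k=1 gives ρ_J = 0.9997.
√(1−ρ_J²) = |sin(π/126)| = 0.02493
Then 2/(1+√(1−ρ_J²)) = 2/(1+0.02493); ω* = 2/1.02493 = 1.9514.
ρ_SOR = ω* − 1 = 1.9514 − 1 = 0.9514.

ρ_SOR = 0.9514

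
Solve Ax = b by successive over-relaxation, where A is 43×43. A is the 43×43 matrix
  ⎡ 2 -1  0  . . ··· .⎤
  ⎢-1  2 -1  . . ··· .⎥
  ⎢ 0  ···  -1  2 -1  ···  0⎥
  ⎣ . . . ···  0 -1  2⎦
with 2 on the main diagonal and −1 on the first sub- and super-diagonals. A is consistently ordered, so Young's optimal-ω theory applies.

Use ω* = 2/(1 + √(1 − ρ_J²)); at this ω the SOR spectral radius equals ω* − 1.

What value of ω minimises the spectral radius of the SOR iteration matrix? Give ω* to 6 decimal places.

ω* = 1.866822

½·tridiag(1,0,1) at n=43: λ_k = cos(kπ/44); max |λ| at k=1 ⇒ ρ_J = cos(π/44) ≈ 0.997452.
√(1−ρ_J²) simplifies to sin(π/44) = 0.0713392.
[ω*] 2 ÷ (1 + 0.0713392) = 2 ÷ 1.0713392 = 1.866822.
At ω = 1.866822 every |λ(B_ω)| = ω−1, so ρ_SOR = 0.866822.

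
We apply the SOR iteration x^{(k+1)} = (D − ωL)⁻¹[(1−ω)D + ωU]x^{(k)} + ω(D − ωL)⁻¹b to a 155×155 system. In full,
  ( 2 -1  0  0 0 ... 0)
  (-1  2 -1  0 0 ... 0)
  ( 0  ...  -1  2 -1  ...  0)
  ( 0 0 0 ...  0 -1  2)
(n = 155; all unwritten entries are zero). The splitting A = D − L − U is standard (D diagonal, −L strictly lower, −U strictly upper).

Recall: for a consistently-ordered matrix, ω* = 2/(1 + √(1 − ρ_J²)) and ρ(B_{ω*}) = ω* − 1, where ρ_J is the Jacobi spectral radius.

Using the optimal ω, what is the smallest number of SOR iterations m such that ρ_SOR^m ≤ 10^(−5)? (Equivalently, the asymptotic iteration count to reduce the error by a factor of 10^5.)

m = 286

[ρ_J] n=155: ρ(B_J) = cos(π/(n+1)) = cos(π/156) = 0.9997972.
√(1−ρ_J²) = |sin(π/156)| = 0.0201371
So ω* = 2/1.0201371 = 1.9605208 (Young).
and ρ(B_{ω*}) = 1.9605208 − 1 = 0.9605208.
5·ln10 = 11.5129; −ln(0.9605208) = 0.0402796; m = ⌈11.5129/0.0402796⌉ = ⌈285.825⌉ = 286.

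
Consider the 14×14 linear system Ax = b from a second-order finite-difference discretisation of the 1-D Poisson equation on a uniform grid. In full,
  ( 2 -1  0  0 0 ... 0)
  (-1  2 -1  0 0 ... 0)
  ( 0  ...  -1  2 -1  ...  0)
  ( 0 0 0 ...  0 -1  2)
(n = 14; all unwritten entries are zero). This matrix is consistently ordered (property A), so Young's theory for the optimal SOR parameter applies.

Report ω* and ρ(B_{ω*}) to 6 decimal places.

With n=14, ρ(Jacobi) = cos(π/15) = 0.978148.
√(1 − cos²(π/15)) = sin(π/15) ≈ 0.2079117.
ω* = 2/(1+0.2079117) = 1.655750
At ω = 1.655750 every |λ(B_ω)| = ω−1, so ρ_SOR = 0.655750.

ω* = 1.655750, ρ_SOR = 0.655750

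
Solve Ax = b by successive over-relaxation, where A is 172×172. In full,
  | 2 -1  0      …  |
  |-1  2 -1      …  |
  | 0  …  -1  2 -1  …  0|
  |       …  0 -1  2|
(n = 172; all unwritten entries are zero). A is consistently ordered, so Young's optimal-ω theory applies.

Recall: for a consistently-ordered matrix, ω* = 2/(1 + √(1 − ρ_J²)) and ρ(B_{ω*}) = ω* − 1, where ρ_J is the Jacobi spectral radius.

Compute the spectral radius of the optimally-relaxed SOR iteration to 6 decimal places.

ρ_SOR = 0.964331

B_J for the 172×172 system has eigenvalues cos(kπ/173); ρ_J = cos(π/173) = 0.999835.
√(1−ρ_J²) = |sin(π/173)| = 0.0181585
ω* = 2 / (1 + 0.0181585) = 2 / 1.0181585 ≈ 1.964331.
At ω = 1.964331 every |λ(B_ω)| = ω−1, so ρ_SOR = 0.964331.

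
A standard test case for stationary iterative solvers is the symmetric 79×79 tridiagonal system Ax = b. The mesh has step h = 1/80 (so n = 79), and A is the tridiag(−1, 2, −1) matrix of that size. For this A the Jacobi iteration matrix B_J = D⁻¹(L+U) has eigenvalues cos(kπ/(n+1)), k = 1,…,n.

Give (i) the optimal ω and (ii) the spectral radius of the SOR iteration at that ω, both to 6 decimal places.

ω* = 1.924447, ρ_SOR = 0.924447

[ρ_J] n=79: ρ(B_J) = cos(π/(n+1)) = cos(π/80) = 0.999229.
1 − cos²(π/80) = sin²(π/80) ⇒ √(1−ρ_J²) = sin(π/80) = 0.0392598.
[ω*] 2 ÷ (1 + 0.0392598) = 2 ÷ 1.0392598 = 1.924447.
ρ_SOR = ω* − 1 = 1.924447 − 1 = 0.924447.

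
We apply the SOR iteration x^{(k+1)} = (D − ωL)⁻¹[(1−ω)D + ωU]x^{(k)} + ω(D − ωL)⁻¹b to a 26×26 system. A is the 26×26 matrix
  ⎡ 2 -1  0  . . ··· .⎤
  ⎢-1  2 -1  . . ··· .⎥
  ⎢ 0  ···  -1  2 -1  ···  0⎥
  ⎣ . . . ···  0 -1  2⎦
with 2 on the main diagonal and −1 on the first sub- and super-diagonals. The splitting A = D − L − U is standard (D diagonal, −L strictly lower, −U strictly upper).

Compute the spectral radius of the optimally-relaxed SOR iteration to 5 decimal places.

ρ_J = max_k |cos(kπ/27)| = cos(π/27) = 0.99324
√(1−ρ_J²) = |sin(π/27)| = 0.116093
[ω*] 2 ÷ (1 + 0.116093) = 2 ÷ 1.116093 = 1.79197.
ρ_SOR = ω* − 1 = 1.79197 − 1 = 0.79197.

ρ_SOR = 0.79197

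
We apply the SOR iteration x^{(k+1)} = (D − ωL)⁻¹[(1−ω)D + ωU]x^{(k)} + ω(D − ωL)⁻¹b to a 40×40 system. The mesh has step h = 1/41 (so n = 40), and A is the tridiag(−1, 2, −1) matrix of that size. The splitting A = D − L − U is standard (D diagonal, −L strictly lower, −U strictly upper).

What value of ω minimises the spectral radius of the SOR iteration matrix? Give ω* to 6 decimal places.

ρ_J = max_k |cos(kπ/41)| = cos(π/41) = 0.997066
root = sin(π/41) = 0.0765493  (since 1−cos² = sin²).
[ω*] 2 ÷ (1 + 0.0765493) = 2 ÷ 1.0765493 = 1.857788.
and ρ(B_{ω*}) = 1.857788 − 1 = 0.857788.

ω* = 1.857788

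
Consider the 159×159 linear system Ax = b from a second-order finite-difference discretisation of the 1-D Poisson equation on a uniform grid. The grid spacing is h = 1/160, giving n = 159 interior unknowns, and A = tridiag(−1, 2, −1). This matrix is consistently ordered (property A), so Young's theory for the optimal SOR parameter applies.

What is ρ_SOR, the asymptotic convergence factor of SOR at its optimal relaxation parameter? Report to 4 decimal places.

B_J for the 159×159 system has eigenvalues cos(kπ/160); ρ_J = cos(π/160) = 0.9998.
√(1−ρ_J²) simplifies to sin(π/160) = 0.01963.
ω* = 2 / (1 + 0.01963) = 2 / 1.01963 ≈ 1.9615.
Hence ρ(B_{ω*}) = 1.9615 − 1 = 0.9615.

ρ_SOR = 0.9615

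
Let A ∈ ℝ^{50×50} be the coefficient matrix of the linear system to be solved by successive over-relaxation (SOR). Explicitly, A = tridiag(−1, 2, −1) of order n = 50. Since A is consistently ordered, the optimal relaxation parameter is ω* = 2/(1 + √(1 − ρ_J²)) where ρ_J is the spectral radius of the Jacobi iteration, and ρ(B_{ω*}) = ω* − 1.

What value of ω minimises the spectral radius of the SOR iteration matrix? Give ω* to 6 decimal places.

ω* = 1.884018

½·tridiag(1,0,1) at n=50: λ_k = cos(kπ/51); max |λ| at k=1 ⇒ ρ_J = cos(π/51) ≈ 0.998103.
√(1 − cos²(π/51)) = sin(π/51) ≈ 0.0615609.
[ω*] 2 ÷ (1 + 0.0615609) = 2 ÷ 1.0615609 = 1.884018.
Hence ρ(B_{ω*}) = 1.884018 − 1 = 0.884018.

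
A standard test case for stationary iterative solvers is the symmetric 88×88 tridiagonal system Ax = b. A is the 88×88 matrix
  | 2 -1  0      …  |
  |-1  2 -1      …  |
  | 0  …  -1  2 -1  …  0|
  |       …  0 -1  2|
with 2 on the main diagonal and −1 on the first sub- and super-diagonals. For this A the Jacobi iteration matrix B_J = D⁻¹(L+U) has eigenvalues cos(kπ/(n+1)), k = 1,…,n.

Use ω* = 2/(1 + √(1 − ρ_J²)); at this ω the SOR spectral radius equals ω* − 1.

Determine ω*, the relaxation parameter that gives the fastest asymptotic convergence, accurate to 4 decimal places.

ω* = 1.9318

½·tridiag(1,0,1) at n=88: λ_k = cos(kπ/89); max |λ| at k=1 ⇒ ρ_J = cos(π/89) ≈ 0.9994.
√(1−ρ_J²) simplifies to sin(π/89) = 0.03529.
So ω* = 2/1.03529 = 1.9318 (Young).
ρ(B_{ω*}) = ω*−1 = 0.9318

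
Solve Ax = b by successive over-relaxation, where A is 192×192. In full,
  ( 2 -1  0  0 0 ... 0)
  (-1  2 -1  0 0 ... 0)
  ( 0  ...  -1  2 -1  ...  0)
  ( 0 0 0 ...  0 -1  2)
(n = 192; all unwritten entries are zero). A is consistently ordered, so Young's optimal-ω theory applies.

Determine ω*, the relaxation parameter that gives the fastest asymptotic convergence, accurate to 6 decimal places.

ω* = 1.967967

B_J for the 192×192 system has eigenvalues cos(kπ/193); ρ_J = cos(π/193) = 0.999868.
1 − cos²(π/193) = sin²(π/193) ⇒ √(1−ρ_J²) = sin(π/193) = 0.0162770.
ω* = 2 / (1 + 0.0162770) = 2 / 1.0162770 ≈ 1.967967.
ρ_SOR = ω* − 1 ≈ 0.967967.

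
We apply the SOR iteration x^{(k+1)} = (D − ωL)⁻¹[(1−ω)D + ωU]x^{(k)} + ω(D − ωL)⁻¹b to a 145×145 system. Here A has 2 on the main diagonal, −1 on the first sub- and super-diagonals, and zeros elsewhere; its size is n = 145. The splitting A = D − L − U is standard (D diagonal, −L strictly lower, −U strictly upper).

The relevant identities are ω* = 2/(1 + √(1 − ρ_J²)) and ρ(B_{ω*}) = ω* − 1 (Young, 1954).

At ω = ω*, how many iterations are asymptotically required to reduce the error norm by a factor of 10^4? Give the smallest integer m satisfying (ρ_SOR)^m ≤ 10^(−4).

m = 215

ρ_J = max_k |cos(kπ/146)| = cos(π/146) = 0.9997685
√(1−ρ_J²) = |sin(π/146)| = 0.0215161
Young: ω* = 2/(1+√(1−ρ_J²)) = 2/(1+0.0215161) = 2/1.0215161 = 1.9578742.
At ω = 1.9578742 every |λ(B_ω)| = ω−1, so ρ_SOR = 0.9578742.
For 4 digits: m = 4·ln10 / (−ln 0.9578742) = 9.21034/0.0430388 = 214.001; round up → m = 215.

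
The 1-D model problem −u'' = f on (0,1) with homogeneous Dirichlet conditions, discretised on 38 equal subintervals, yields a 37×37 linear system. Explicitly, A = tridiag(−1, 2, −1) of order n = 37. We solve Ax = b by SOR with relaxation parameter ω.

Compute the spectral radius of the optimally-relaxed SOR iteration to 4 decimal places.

spectrum of D⁻¹(L+U) = {cos(kπ/38) : 1≤k≤37}; ρ_J = cos(π/38) = 0.9966.
√(1−ρ_J²) simplifies to sin(π/38) = 0.08258.
Then 2/(1+√(1−ρ_J²)) = 2/(1+0.08258); ω* = 2/1.08258 = 1.8474.
ρ_SOR = ω* − 1 ≈ 0.8474.

ρ_SOR = 0.8474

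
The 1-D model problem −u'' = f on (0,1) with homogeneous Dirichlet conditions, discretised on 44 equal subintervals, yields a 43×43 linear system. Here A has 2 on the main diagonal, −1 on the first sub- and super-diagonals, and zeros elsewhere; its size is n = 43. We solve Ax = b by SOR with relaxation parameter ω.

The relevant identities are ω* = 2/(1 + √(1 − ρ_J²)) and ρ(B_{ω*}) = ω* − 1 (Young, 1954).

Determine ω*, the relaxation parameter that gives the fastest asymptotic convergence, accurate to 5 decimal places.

ω* = 1.86682

B_J for the 43×43 system has eigenvalues cos(kπ/44); ρ_J = cos(π/44) = 0.99745.
root = sin(π/44) = 0.071339  (since 1−cos² = sin²).
Then 2/(1+√(1−ρ_J²)) = 2/(1+0.071339); ω* = 2/1.071339 = 1.86682.
ρ(B_{ω*}) = ω*−1 = 0.86682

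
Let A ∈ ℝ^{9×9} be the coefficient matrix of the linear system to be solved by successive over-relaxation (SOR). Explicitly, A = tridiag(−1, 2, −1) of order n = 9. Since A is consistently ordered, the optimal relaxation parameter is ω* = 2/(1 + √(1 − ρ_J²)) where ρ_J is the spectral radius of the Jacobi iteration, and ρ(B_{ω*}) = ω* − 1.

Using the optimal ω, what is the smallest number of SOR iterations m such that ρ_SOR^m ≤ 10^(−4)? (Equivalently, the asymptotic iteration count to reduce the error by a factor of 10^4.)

n=9: λ(B_J) = 1 − λ(A)/2 = cos(kπ/10); k=1 gives ρ_J = 0.9510565.
1 − cos²(π/10) = sin²(π/10) ⇒ √(1−ρ_J²) = sin(π/10) = 0.3090170.
ω* = 2/(1+0.3090170) = 1.5278640
and ρ(B_{ω*}) = 1.5278640 − 1 = 0.5278640.
For 4 digits: m = 4·ln10 / (−ln 0.5278640) = 9.21034/0.638917 = 14.416; round up → m = 15.

m = 15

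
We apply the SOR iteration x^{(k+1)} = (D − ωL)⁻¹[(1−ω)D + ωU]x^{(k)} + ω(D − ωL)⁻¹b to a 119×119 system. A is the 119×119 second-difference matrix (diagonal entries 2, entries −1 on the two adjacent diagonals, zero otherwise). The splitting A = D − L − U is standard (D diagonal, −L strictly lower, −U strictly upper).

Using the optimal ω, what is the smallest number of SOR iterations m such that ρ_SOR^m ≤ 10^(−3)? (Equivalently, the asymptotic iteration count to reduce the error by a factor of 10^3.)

m = 132

B_J for the 119×119 system has eigenvalues cos(kπ/120); ρ_J = cos(π/120) = 0.9996573.
√(1−ρ_J²) simplifies to sin(π/120) = 0.0261769.
ω* = 2/(1+0.0261769) = 1.9489817
At ω = 1.9489817 every |λ(B_ω)| = ω−1, so ρ_SOR = 0.9489817.
Need (0.9489817)^m ≤ 10^(−3): m ≥ 3·ln10/|ln 0.9489817| = 6.90776/0.0523658 = 131.914 ⇒ m = 132.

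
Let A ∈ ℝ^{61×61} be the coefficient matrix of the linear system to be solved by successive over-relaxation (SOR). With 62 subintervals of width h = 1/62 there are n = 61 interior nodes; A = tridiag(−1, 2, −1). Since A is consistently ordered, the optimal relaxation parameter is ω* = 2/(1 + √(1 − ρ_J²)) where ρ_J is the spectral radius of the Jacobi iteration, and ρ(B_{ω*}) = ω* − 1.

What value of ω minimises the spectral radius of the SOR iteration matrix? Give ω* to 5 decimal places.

n=61: λ(B_J) = 1 − λ(A)/2 = cos(kπ/62); k=1 gives ρ_J = 0.99872.
1 − cos²(π/62) = sin²(π/62) ⇒ √(1−ρ_J²) = sin(π/62) = 0.050649.
Then 2/(1+√(1−ρ_J²)) = 2/(1+0.050649); ω* = 2/1.050649 = 1.90359.
Hence ρ(B_{ω*}) = 1.90359 − 1 = 0.90359.

ω* = 1.90359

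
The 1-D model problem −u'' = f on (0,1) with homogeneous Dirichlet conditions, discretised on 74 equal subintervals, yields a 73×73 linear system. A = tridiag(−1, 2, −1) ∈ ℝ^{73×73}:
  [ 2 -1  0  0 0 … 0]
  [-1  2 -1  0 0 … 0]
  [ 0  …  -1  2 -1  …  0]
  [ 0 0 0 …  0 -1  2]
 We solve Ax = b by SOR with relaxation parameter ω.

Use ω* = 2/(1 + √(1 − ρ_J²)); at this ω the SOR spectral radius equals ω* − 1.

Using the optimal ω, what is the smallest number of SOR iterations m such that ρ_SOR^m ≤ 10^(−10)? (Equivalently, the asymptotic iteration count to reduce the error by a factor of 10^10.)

m = 272

With n=73, ρ(Jacobi) = cos(π/74) = 0.9990990.
√(1−ρ_J²) simplifies to sin(π/74) = 0.0424412.
ω* = 2/(1+0.0424412) = 1.9185734
[ρ_SOR] ω* − 1 = 0.9185734.
(0.9185734)^m ≤ 10^{−10}  ⇒  m·ln(0.9185734) ≤ −10·ln10  ⇒  m ≥ 271.105  ⇒  m = 272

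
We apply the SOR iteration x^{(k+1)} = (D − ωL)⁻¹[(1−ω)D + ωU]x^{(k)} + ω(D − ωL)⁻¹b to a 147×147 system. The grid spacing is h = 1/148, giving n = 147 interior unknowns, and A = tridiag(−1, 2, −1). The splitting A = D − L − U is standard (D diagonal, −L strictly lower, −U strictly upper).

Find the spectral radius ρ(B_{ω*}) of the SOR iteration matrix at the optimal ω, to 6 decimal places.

ρ_SOR = 0.958432

With n=147, ρ(Jacobi) = cos(π/148) = 0.999775.
√(1−ρ_J²) = |sin(π/148)| = 0.0212254
ω* = 2/(1 + 0.0212254) = 2/1.0212254 = 1.958432.
ρ_SOR = ω* − 1 = 1.958432 − 1 = 0.958432.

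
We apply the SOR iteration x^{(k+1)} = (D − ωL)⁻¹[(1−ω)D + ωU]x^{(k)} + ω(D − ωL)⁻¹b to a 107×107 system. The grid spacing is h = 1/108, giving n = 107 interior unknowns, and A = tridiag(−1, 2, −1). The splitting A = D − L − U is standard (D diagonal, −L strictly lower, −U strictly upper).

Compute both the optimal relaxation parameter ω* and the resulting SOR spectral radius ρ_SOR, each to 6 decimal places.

ω* = 1.943475, ρ_SOR = 0.943475

spectrum of D⁻¹(L+U) = {cos(kπ/108) : 1≤k≤107}; ρ_J = cos(π/108) = 0.999577.
root = sin(π/108) = 0.0290847  (since 1−cos² = sin²).
Young: ω* = 2/(1+√(1−ρ_J²)) = 2/(1+0.0290847) = 2/1.0290847 = 1.943475.
ρ_SOR = ω* − 1 ≈ 0.943475.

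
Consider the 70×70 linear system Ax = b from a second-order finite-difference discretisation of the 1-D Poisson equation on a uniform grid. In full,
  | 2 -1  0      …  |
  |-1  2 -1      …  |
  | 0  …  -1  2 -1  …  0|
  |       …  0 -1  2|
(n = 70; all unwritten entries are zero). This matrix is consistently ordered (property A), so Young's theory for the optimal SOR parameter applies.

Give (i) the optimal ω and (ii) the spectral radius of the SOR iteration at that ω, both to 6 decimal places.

ω* = 1.915281, ρ_SOR = 0.915281

spectrum of D⁻¹(L+U) = {cos(kπ/71) : 1≤k≤70}; ρ_J = cos(π/71) = 0.999021.
root = sin(π/71) = 0.0442333  (since 1−cos² = sin²).
ω* = 2/(1 + 0.0442333) = 2/1.0442333 = 1.915281.
and ρ(B_{ω*}) = 1.915281 − 1 = 0.915281.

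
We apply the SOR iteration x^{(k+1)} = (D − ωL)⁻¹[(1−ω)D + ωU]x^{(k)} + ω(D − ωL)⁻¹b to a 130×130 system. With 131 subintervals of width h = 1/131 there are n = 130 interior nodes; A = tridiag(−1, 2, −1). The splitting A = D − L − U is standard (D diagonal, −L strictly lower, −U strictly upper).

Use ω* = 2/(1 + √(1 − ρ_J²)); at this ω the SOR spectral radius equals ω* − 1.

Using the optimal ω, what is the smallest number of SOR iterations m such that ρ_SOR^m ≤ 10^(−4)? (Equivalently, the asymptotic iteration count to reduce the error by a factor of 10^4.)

m = 193

[ρ_J] n=130: ρ(B_J) = cos(π/(n+1)) = cos(π/131) = 0.9997125.
√(1−ρ_J²) = |sin(π/131)| = 0.0239793
ω* = 2/(1+0.0239793) = 1.9531645
and ρ(B_{ω*}) = 1.9531645 − 1 = 0.9531645.
(0.9531645)^m ≤ 10^{−4}  ⇒  m·ln(0.9531645) ≤ −4·ln10  ⇒  m ≥ 192.011  ⇒  m = 193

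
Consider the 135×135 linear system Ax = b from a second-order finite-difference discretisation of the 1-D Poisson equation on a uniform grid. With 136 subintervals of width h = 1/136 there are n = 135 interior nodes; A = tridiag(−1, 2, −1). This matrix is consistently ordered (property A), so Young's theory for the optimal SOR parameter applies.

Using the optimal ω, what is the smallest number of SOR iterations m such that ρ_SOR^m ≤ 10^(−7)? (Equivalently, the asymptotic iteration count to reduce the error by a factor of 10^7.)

m = 349

spectrum of D⁻¹(L+U) = {cos(kπ/136) : 1≤k≤135}; ρ_J = cos(π/136) = 0.9997332.
√(1−ρ_J²) = |sin(π/136)| = 0.0230979
ω* = 2 / (1 + 0.0230979) = 2 / 1.0230979 ≈ 1.9548471.
[ρ_SOR] ω* − 1 = 0.9548471.
m ≥ 7·ln10 / (−ln 0.9548471) = 348.846; smallest integer m = 349.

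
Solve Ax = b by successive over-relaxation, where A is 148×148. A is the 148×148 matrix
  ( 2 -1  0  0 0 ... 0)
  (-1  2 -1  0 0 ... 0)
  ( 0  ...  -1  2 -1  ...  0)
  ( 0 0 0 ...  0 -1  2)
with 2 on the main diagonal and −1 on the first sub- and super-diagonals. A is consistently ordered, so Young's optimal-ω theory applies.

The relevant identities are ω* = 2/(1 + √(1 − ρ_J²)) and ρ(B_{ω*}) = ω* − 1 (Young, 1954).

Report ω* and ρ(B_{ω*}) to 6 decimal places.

With n=148, ρ(Jacobi) = cos(π/149) = 0.999778.
√(1−ρ_J²) = |sin(π/149)| = 0.0210830
Young: ω* = 2/(1+√(1−ρ_J²)) = 2/(1+0.0210830) = 2/1.0210830 = 1.958705.
and ρ(B_{ω*}) = 1.958705 − 1 = 0.958705.

ω* = 1.958705, ρ_SOR = 0.958705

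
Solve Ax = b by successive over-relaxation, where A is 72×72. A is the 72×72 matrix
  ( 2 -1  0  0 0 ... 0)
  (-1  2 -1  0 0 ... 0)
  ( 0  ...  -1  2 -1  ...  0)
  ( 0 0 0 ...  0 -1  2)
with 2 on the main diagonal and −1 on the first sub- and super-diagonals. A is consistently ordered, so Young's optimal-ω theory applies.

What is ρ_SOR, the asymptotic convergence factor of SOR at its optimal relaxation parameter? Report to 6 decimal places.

n=72: λ(B_J) = 1 − λ(A)/2 = cos(kπ/73); k=1 gives ρ_J = 0.999074.
1 − cos²(π/73) = sin²(π/73) ⇒ √(1−ρ_J²) = sin(π/73) = 0.0430222.
Young: ω* = 2/(1+√(1−ρ_J²)) = 2/(1+0.0430222) = 2/1.0430222 = 1.917505.
ρ(B_{ω*}) = ω*−1 = 0.917505

ρ_SOR = 0.917505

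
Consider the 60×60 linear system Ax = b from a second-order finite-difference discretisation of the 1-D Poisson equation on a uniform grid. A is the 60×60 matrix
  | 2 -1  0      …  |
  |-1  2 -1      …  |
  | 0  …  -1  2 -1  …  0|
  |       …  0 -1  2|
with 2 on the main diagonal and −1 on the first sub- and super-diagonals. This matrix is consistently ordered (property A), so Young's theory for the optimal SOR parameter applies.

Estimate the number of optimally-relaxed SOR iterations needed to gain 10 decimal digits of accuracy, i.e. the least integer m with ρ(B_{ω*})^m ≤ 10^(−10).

m = 224

ρ_J = max_k |cos(kπ/61)| = cos(π/61) = 0.9986741
1 − cos²(π/61) = sin²(π/61) ⇒ √(1−ρ_J²) = sin(π/61) = 0.0514788.
ω* = 2 / (1 + 0.0514788) = 2 / 1.0514788 ≈ 1.9020830.
Hence ρ(B_{ω*}) = 1.9020830 − 1 = 0.9020830.
For 10 digits: m = 10·ln10 / (−ln 0.9020830) = 23.0259/0.103049 = 223.446; round up → m = 224.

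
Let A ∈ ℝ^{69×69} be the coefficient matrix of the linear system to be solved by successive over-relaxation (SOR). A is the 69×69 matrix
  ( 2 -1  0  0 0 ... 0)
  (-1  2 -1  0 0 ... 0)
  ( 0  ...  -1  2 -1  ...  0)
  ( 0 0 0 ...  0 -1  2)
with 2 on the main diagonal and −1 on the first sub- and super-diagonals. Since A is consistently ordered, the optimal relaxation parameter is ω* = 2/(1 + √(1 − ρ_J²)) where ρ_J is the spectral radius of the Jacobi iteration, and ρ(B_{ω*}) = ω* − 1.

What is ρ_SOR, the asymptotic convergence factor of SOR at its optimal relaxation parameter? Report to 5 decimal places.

ρ_SOR = 0.91412

[ρ_J] n=69: ρ(B_J) = cos(π/(n+1)) = cos(π/70) = 0.99899.
root = sin(π/70) = 0.044865  (since 1−cos² = sin²).
ω* = 2/(1+0.044865) = 1.91412
[ρ_SOR] ω* − 1 = 0.91412.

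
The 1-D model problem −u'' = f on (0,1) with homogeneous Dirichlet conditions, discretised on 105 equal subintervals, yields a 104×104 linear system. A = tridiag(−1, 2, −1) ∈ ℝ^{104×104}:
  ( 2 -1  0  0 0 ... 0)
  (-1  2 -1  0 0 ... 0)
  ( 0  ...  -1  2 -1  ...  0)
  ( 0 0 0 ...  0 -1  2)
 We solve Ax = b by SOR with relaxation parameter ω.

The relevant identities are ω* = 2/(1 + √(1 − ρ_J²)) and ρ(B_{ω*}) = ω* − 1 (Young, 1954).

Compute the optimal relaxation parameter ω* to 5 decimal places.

B_J for the 104×104 system has eigenvalues cos(kπ/105); ρ_J = cos(π/105) = 0.99955.
√(1−ρ_J²) = |sin(π/105)| = 0.029915
ω* = 2/(1+0.029915) = 1.94191
and ρ(B_{ω*}) = 1.94191 − 1 = 0.94191.

ω* = 1.94191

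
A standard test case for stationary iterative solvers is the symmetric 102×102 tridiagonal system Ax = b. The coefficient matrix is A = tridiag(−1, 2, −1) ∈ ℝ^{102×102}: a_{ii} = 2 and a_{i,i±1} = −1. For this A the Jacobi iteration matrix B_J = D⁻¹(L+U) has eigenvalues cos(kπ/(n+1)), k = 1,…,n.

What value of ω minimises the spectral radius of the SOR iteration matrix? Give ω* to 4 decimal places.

ω* = 1.9408

½·tridiag(1,0,1) at n=102: λ_k = cos(kπ/103); max |λ| at k=1 ⇒ ρ_J = cos(π/103) ≈ 0.9995.
√(1−ρ_J²) = |sin(π/103)| = 0.03050
ω* = 2 / (1 + 0.03050) = 2 / 1.03050 ≈ 1.9408.
ρ_SOR = ω* − 1 ≈ 0.9408.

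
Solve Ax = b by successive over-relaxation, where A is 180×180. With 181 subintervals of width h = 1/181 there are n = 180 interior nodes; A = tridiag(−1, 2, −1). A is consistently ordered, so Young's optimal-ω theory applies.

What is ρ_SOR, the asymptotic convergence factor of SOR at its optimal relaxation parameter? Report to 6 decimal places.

ρ_SOR = 0.965880

n=180: λ(B_J) = 1 − λ(A)/2 = cos(kπ/181); k=1 gives ρ_J = 0.999849.
√(1−ρ_J²) simplifies to sin(π/181) = 0.0173560.
Young: ω* = 2/(1+√(1−ρ_J²)) = 2/(1+0.0173560) = 2/1.0173560 = 1.965880.
ρ(B_{ω*}) = ω*−1 = 0.965880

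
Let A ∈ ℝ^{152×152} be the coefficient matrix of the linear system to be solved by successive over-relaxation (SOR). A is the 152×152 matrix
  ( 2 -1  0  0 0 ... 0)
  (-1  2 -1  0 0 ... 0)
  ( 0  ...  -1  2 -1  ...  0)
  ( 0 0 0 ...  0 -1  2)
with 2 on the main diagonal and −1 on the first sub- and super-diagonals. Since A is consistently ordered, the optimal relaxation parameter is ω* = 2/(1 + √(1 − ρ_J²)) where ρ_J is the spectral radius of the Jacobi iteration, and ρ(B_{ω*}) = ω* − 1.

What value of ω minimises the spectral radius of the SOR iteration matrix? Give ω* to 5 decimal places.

[ρ_J] n=152: ρ(B_J) = cos(π/(n+1)) = cos(π/153) = 0.99979.
√(1−ρ_J²) = |sin(π/153)| = 0.020532
Young: ω* = 2/(1+√(1−ρ_J²)) = 2/(1+0.020532) = 2/1.020532 = 1.95976.
At ω = 1.95976 every |λ(B_ω)| = ω−1, so ρ_SOR = 0.95976.

ω* = 1.95976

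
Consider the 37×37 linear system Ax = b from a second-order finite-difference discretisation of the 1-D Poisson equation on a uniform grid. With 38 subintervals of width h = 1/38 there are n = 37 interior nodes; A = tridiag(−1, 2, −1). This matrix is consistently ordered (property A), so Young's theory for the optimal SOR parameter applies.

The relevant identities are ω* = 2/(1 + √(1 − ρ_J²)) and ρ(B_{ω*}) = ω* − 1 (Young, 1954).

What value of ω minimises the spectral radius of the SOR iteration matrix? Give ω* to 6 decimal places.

[ρ_J] n=37: ρ(B_J) = cos(π/(n+1)) = cos(π/38) = 0.996584.
√(1−ρ_J²) simplifies to sin(π/38) = 0.0825793.
Then 2/(1+√(1−ρ_J²)) = 2/(1+0.0825793); ω* = 2/1.0825793 = 1.847440.
[ρ_SOR] ω* − 1 = 0.847440.

ω* = 1.847440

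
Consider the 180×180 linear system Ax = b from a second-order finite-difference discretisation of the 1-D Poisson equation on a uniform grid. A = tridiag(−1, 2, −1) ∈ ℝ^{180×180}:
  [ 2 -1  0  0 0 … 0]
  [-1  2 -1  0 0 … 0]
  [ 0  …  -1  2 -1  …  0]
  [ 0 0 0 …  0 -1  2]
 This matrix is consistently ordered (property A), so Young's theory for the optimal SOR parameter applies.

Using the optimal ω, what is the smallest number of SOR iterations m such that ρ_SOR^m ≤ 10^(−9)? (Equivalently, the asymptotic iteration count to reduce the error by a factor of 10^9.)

[ρ_J] n=180: ρ(B_J) = cos(π/(n+1)) = cos(π/181) = 0.9998494.
√(1−ρ_J²) simplifies to sin(π/181) = 0.0173560.
ω* = 2/(1+0.0173560) = 1.9658802
ρ(B_{ω*}) = ω*−1 = 0.9658802
(0.9658802)^m ≤ 10^{−9}  ⇒  m·ln(0.9658802) ≤ −9·ln10  ⇒  m ≥ 596.947  ⇒  m = 597

m = 597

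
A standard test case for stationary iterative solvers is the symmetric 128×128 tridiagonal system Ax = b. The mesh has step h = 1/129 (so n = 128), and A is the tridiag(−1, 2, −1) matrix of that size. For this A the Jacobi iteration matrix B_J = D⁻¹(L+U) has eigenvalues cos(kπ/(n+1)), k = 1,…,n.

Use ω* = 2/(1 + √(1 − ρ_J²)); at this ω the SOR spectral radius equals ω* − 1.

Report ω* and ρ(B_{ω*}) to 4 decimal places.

ω* = 1.9525, ρ_SOR = 0.9525

ρ_J = max_k |cos(kπ/129)| = cos(π/129) = 0.9997
√(1−ρ_J²) = |sin(π/129)| = 0.02435
Young: ω* = 2/(1+√(1−ρ_J²)) = 2/(1+0.02435) = 2/1.02435 = 1.9525.
ρ_SOR = ω* − 1 = 1.9525 − 1 = 0.9525.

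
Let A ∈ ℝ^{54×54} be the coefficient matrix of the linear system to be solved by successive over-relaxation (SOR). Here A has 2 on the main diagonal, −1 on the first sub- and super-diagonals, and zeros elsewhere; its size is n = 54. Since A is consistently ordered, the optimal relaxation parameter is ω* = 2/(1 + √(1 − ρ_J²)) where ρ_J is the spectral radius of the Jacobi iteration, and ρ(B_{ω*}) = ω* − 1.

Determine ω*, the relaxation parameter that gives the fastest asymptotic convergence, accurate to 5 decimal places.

ω* = 1.89199

B_J for the 54×54 system has eigenvalues cos(kπ/55); ρ_J = cos(π/55) = 0.99837.
√(1−ρ_J²) = |sin(π/55)| = 0.057089
So ω* = 2/1.057089 = 1.89199 (Young).
ρ(B_{ω*}) = ω*−1 = 0.89199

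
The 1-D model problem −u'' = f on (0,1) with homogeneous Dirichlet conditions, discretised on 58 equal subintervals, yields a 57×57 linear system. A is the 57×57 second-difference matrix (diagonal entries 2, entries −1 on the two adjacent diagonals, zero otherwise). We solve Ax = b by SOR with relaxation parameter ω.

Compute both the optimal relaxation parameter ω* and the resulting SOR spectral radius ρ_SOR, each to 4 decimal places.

ω* = 1.8973, ρ_SOR = 0.8973

With n=57, ρ(Jacobi) = cos(π/58) = 0.9985.
√(1−ρ_J²) simplifies to sin(π/58) = 0.05414.
Young: ω* = 2/(1+√(1−ρ_J²)) = 2/(1+0.05414) = 2/1.05414 = 1.8973.
and ρ(B_{ω*}) = 1.8973 − 1 = 0.8973.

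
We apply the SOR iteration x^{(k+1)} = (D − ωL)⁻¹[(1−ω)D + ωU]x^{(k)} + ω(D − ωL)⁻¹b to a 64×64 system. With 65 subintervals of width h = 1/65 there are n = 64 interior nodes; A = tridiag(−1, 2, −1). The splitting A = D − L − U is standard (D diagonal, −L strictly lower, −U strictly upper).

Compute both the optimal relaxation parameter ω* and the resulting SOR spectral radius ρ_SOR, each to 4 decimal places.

ω* = 1.9078, ρ_SOR = 0.9078

spectrum of D⁻¹(L+U) = {cos(kπ/65) : 1≤k≤64}; ρ_J = cos(π/65) = 0.9988.
1 − cos²(π/65) = sin²(π/65) ⇒ √(1−ρ_J²) = sin(π/65) = 0.04831.
Then 2/(1+√(1−ρ_J²)) = 2/(1+0.04831); ω* = 2/1.04831 = 1.9078.
ρ_SOR = ω* − 1 = 1.9078 − 1 = 0.9078.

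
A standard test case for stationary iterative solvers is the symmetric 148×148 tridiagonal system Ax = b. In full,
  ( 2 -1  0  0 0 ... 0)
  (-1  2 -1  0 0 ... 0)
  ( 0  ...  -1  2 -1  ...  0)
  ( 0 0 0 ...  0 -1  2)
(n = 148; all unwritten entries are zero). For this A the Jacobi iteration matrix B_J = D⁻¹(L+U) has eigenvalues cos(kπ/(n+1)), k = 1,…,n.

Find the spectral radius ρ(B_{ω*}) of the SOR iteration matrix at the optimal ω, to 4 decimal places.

½·tridiag(1,0,1) at n=148: λ_k = cos(kπ/149); max |λ| at k=1 ⇒ ρ_J = cos(π/149) ≈ 0.9998.
root = sin(π/149) = 0.02108  (since 1−cos² = sin²).
So ω* = 2/1.02108 = 1.9587 (Young).
ρ(B_{ω*}) = ω*−1 = 0.9587

ρ_SOR = 0.9587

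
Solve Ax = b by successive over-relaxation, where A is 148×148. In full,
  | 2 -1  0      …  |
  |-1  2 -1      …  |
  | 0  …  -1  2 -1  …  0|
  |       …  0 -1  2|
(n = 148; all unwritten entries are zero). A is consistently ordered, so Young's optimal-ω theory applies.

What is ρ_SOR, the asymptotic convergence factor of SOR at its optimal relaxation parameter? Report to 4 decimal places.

spectrum of D⁻¹(L+U) = {cos(kπ/149) : 1≤k≤148}; ρ_J = cos(π/149) = 0.9998.
√(1−ρ_J²) = |sin(π/149)| = 0.02108
Then 2/(1+√(1−ρ_J²)) = 2/(1+0.02108); ω* = 2/1.02108 = 1.9587.
ρ_SOR = ω* − 1 = 1.9587 − 1 = 0.9587.

ρ_SOR = 0.9587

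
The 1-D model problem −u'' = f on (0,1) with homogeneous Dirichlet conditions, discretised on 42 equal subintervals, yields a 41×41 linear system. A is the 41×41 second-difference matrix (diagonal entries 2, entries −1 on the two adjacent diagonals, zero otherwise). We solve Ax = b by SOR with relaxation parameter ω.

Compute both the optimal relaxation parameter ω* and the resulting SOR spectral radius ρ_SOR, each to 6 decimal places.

[ρ_J] n=41: ρ(B_J) = cos(π/(n+1)) = cos(π/42) = 0.997204.
root = sin(π/42) = 0.0747301  (since 1−cos² = sin²).
[ω*] 2 ÷ (1 + 0.0747301) = 2 ÷ 1.0747301 = 1.860932.
At ω = 1.860932 every |λ(B_ω)| = ω−1, so ρ_SOR = 0.860932.

ω* = 1.860932, ρ_SOR = 0.860932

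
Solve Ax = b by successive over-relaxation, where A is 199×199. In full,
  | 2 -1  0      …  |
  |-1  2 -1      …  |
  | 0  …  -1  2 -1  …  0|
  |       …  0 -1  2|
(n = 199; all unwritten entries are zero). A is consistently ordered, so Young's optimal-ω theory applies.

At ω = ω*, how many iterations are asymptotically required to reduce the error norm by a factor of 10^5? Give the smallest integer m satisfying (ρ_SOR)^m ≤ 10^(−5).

m = 367

n=199: λ(B_J) = 1 − λ(A)/2 = cos(kπ/200); k=1 gives ρ_J = 0.9998766.
√(1−ρ_J²) = |sin(π/200)| = 0.0157073
ω* = 2 / (1 + 0.0157073) = 2 / 1.0157073 ≈ 1.9690712.
and ρ(B_{ω*}) = 1.9690712 − 1 = 0.9690712.
(0.9690712)^m ≤ 10^{−5}  ⇒  m·ln(0.9690712) ≤ −5·ln10  ⇒  m ≥ 366.452  ⇒  m = 367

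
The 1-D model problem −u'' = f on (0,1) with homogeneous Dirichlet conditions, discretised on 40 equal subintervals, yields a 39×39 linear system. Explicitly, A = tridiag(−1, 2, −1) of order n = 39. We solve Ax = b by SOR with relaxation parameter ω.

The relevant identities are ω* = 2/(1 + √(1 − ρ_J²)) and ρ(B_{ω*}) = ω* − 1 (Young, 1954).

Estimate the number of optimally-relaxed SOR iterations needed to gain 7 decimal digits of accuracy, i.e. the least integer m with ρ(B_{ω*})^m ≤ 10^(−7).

m = 103

B_J for the 39×39 system has eigenvalues cos(kπ/40); ρ_J = cos(π/40) = 0.9969173.
√(1−ρ_J²) simplifies to sin(π/40) = 0.0784591.
ω* = 2/(1+0.0784591) = 1.8544978
ρ_SOR = ω* − 1 = 1.8544978 − 1 = 0.8544978.
For 7 digits: m = 7·ln10 / (−ln 0.8544978) = 16.1181/0.157241 = 102.506; round up → m = 103.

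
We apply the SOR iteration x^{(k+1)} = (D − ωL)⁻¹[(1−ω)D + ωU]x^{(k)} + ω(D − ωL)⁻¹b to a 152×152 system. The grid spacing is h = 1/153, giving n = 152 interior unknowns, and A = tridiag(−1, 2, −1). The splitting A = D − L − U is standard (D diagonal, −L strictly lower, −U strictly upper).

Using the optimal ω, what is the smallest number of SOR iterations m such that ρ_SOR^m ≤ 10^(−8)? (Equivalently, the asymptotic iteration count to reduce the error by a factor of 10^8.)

ρ_J = max_k |cos(kπ/153)| = cos(π/153) = 0.9997892
√(1−ρ_J²) = |sin(π/153)| = 0.0205318
Young: ω* = 2/(1+√(1−ρ_J²)) = 2/(1+0.0205318) = 2/1.0205318 = 1.9597625.
At ω = 1.9597625 every |λ(B_ω)| = ω−1, so ρ_SOR = 0.9597625.
8·ln10 = 18.4207; −ln(0.9597625) = 0.0410694; m = ⌈18.4207/0.0410694⌉ = ⌈448.526⌉ = 449.

m = 449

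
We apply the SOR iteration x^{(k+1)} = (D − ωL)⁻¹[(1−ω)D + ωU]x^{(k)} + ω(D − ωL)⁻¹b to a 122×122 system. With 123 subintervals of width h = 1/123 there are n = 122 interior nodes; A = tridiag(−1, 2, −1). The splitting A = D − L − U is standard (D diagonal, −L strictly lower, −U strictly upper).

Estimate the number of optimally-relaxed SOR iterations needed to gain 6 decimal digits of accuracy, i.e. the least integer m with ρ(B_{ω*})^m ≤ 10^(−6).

spectrum of D⁻¹(L+U) = {cos(kπ/123) : 1≤k≤122}; ρ_J = cos(π/123) = 0.9996738.
1 − cos²(π/123) = sin²(π/123) ⇒ √(1−ρ_J²) = sin(π/123) = 0.0255386.
ω* = 2/(1 + 0.0255386) = 2/1.0255386 = 1.9501948.
ρ_SOR = ω* − 1 = 1.9501948 − 1 = 0.9501948.
For 6 digits: m = 6·ln10 / (−ln 0.9501948) = 13.8155/0.0510883 = 270.424; round up → m = 271.

m = 271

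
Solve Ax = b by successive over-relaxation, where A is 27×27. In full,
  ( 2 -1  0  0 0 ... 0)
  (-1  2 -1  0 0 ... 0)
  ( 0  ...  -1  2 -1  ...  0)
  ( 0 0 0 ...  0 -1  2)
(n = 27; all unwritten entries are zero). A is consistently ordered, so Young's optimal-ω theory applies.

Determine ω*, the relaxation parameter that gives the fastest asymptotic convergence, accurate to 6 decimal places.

ω* = 1.798619

[ρ_J] n=27: ρ(B_J) = cos(π/(n+1)) = cos(π/28) = 0.993712.
1 − cos²(π/28) = sin²(π/28) ⇒ √(1−ρ_J²) = sin(π/28) = 0.1119645.
Young: ω* = 2/(1+√(1−ρ_J²)) = 2/(1+0.1119645) = 2/1.1119645 = 1.798619.
and ρ(B_{ω*}) = 1.798619 − 1 = 0.798619.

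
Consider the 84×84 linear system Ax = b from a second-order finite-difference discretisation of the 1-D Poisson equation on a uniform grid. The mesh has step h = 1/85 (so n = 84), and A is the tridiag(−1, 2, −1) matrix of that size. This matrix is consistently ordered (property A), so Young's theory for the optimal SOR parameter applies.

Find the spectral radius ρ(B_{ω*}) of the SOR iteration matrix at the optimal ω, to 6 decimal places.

ρ_SOR = 0.928731

spectrum of D⁻¹(L+U) = {cos(kπ/85) : 1≤k≤84}; ρ_J = cos(π/85) = 0.999317.
√(1 − cos²(π/85)) = sin(π/85) ≈ 0.0369515.
Young: ω* = 2/(1+√(1−ρ_J²)) = 2/(1+0.0369515) = 2/1.0369515 = 1.928731.
ρ(B_{ω*}) = ω*−1 = 0.928731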